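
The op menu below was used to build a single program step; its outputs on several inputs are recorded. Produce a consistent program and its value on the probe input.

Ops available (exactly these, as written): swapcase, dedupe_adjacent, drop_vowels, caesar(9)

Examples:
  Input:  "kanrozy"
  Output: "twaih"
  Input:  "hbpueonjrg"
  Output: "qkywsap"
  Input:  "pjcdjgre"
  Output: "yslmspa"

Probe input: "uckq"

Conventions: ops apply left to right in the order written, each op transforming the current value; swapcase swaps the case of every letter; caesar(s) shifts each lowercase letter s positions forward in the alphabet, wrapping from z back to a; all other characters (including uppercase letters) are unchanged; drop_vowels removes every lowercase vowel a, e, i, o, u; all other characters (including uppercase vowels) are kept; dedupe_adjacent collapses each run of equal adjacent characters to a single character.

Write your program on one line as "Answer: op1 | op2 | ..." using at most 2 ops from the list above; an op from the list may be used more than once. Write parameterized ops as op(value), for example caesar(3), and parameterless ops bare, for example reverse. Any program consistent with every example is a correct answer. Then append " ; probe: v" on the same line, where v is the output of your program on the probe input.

drop_vowels | caesar(9) ; probe: "ltz"

Check, running the answer program on each example:
  "kanrozy" -> "knrzy" -> "twaih"
  "hbpueonjrg" -> "hbpnjrg" -> "qkywsap"
  "pjcdjgre" -> "pjcdjgr" -> "yslmspa"
  probe: "uckq" -> "ckq" -> "ltz"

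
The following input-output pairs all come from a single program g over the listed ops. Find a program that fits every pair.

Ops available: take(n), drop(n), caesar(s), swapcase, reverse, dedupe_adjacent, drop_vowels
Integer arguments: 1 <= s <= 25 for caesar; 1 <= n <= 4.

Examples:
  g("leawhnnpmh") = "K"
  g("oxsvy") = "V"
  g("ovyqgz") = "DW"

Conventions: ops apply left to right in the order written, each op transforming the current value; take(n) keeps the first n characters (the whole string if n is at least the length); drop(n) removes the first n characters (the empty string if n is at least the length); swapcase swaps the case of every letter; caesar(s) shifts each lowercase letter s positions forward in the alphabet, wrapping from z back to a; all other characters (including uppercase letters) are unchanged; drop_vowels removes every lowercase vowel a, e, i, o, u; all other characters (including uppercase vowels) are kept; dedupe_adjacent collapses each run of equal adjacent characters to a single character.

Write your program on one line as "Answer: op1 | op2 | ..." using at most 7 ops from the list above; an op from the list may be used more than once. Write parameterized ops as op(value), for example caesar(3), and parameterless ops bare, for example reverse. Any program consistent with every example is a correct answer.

drop(3) | take(3) | drop(1) | caesar(23) | drop_vowels | swapcase

Check, running the answer program on each example:
  "leawhnnpmh" -> "whnnpmh" -> "whn" -> "hn" -> "ek" -> "k" -> "K"
  "oxsvy" -> "vy" -> "vy" -> "y" -> "v" -> "v" -> "V"
  "ovyqgz" -> "qgz" -> "qgz" -> "gz" -> "dw" -> "dw" -> "DW"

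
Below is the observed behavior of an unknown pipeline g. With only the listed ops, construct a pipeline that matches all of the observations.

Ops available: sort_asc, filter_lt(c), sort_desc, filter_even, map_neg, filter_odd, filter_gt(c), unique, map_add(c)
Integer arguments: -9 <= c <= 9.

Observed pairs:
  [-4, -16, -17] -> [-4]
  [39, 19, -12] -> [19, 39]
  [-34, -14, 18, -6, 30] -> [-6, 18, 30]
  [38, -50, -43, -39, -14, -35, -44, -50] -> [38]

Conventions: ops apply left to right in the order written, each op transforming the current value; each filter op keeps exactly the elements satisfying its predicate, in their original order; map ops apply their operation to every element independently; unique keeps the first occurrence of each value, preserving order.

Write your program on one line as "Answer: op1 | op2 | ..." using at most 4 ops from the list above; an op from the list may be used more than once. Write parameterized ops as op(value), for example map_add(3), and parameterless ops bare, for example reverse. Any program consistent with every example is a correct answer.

unique | sort_desc | filter_gt(-8) | sort_asc

Check, running the answer program on each example:
  [-4, -16, -17] -> [-4, -16, -17] -> [-4, -16, -17] -> [-4] -> [-4]
  [39, 19, -12] -> [39, 19, -12] -> [39, 19, -12] -> [39, 19] -> [19, 39]
  [-34, -14, 18, -6, 30] -> [-34, -14, 18, -6, 30] -> [30, 18, -6, -14, -34] -> [30, 18, -6] -> [-6, 18, 30]
  [38, -50, -43, -39, -14, -35, -44, -50] -> [38, -50, -43, -39, -14, -35, -44] -> [38, -14, -35, -39, -43, -44, -50] -> [38] -> [38]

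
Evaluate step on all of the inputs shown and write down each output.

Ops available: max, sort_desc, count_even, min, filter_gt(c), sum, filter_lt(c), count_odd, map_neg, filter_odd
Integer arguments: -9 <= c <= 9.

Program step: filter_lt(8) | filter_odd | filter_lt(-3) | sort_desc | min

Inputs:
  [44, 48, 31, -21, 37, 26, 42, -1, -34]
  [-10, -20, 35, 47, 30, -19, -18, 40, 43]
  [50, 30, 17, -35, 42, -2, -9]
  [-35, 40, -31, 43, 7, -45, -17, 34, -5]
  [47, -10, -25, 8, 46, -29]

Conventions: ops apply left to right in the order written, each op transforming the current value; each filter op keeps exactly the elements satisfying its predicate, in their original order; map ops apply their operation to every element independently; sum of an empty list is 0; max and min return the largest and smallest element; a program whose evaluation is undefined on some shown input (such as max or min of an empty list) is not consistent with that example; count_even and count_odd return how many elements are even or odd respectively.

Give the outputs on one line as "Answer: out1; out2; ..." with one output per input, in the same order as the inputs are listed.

Execution, op by op:
  [44, 48, 31, -21, 37, 26, 42, -1, -34] -> [-21, -1, -34] -> [-21, -1] -> [-21] -> [-21] -> -21
  [-10, -20, 35, 47, 30, -19, -18, 40, 43] -> [-10, -20, -19, -18] -> [-19] -> [-19] -> [-19] -> -19
  [50, 30, 17, -35, 42, -2, -9] -> [-35, -2, -9] -> [-35, -9] -> [-35, -9] -> [-9, -35] -> -35
  [-35, 40, -31, 43, 7, -45, -17, 34, -5] -> [-35, -31, 7, -45, -17, -5] -> [-35, -31, 7, -45, -17, -5] -> [-35, -31, -45, -17, -5] -> [-5, -17, -31, -35, -45] -> -45
  [47, -10, -25, 8, 46, -29] -> [-10, -25, -29] -> [-25, -29] -> [-25, -29] -> [-25, -29] -> -29

-21; -19; -35; -45; -29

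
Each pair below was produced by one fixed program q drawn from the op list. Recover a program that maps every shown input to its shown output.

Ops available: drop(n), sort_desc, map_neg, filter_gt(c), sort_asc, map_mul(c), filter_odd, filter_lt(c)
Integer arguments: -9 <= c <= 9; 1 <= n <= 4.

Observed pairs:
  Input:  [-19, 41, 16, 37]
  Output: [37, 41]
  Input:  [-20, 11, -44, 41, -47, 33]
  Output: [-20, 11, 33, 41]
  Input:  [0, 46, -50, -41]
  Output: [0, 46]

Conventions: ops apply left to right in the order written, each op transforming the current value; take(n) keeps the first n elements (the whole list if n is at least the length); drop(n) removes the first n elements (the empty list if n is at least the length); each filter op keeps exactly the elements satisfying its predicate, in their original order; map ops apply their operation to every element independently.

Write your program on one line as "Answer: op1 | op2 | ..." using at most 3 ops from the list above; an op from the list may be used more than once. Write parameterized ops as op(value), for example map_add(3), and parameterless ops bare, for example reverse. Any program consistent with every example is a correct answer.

sort_asc | drop(2)

Check, running the answer program on each example:
  [-19, 41, 16, 37] -> [-19, 16, 37, 41] -> [37, 41]
  [-20, 11, -44, 41, -47, 33] -> [-47, -44, -20, 11, 33, 41] -> [-20, 11, 33, 41]
  [0, 46, -50, -41] -> [-50, -41, 0, 46] -> [0, 46]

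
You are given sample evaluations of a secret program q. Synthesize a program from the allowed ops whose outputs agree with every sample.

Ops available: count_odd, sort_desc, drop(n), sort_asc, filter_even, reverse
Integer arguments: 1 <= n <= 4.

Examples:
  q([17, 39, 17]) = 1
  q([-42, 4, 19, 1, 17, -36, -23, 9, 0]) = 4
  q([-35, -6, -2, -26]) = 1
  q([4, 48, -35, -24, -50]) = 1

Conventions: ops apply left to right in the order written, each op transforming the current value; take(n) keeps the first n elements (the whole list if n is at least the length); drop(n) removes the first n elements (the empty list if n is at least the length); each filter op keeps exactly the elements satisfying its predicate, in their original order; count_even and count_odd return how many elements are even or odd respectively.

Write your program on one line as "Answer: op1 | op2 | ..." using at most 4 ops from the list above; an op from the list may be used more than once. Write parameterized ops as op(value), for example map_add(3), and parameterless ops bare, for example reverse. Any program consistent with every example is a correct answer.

reverse | drop(2) | sort_asc | count_odd

Check, running the answer program on each example:
  [17, 39, 17] -> [17, 39, 17] -> [17] -> [17] -> 1
  [-42, 4, 19, 1, 17, -36, -23, 9, 0] -> [0, 9, -23, -36, 17, 1, 19, 4, -42] -> [-23, -36, 17, 1, 19, 4, -42] -> [-42, -36, -23, 1, 4, 17, 19] -> 4
  [-35, -6, -2, -26] -> [-26, -2, -6, -35] -> [-6, -35] -> [-35, -6] -> 1
  [4, 48, -35, -24, -50] -> [-50, -24, -35, 48, 4] -> [-35, 48, 4] -> [-35, 4, 48] -> 1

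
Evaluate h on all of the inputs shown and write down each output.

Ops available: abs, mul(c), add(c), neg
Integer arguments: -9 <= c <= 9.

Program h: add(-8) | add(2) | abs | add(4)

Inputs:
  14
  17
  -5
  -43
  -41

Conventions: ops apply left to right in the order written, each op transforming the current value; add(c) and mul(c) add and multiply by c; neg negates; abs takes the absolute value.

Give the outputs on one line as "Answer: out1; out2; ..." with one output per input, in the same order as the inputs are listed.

12; 15; 15; 53; 51

Execution, op by op:
  14 -> 6 -> 8 -> 8 -> 12
  17 -> 9 -> 11 -> 11 -> 15
  -5 -> -13 -> -11 -> 11 -> 15
  -43 -> -51 -> -49 -> 49 -> 53
  -41 -> -49 -> -47 -> 47 -> 51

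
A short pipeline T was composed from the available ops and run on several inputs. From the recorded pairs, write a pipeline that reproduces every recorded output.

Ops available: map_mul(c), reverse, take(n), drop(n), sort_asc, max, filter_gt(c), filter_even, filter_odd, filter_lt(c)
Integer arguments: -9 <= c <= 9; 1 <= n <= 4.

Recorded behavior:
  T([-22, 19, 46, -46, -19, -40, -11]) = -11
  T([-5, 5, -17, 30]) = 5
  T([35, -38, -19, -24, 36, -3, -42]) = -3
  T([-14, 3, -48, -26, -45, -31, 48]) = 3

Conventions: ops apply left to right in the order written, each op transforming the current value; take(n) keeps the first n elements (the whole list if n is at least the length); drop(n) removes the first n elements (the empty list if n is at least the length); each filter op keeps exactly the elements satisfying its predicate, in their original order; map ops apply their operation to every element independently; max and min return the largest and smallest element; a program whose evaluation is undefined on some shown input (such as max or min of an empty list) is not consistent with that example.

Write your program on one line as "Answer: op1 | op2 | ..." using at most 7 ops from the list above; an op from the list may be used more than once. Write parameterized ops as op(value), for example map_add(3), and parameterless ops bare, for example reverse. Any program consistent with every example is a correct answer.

sort_asc | drop(1) | filter_lt(9) | reverse | take(3) | max

Check, running the answer program on each example:
  [-22, 19, 46, -46, -19, -40, -11] -> [-46, -40, -22, -19, -11, 19, 46] -> [-40, -22, -19, -11, 19, 46] -> [-40, -22, -19, -11] -> [-11, -19, -22, -40] -> [-11, -19, -22] -> -11
  [-5, 5, -17, 30] -> [-17, -5, 5, 30] -> [-5, 5, 30] -> [-5, 5] -> [5, -5] -> [5, -5] -> 5
  [35, -38, -19, -24, 36, -3, -42] -> [-42, -38, -24, -19, -3, 35, 36] -> [-38, -24, -19, -3, 35, 36] -> [-38, -24, -19, -3] -> [-3, -19, -24, -38] -> [-3, -19, -24] -> -3
  [-14, 3, -48, -26, -45, -31, 48] -> [-48, -45, -31, -26, -14, 3, 48] -> [-45, -31, -26, -14, 3, 48] -> [-45, -31, -26, -14, 3] -> [3, -14, -26, -31, -45] -> [3, -14, -26] -> 3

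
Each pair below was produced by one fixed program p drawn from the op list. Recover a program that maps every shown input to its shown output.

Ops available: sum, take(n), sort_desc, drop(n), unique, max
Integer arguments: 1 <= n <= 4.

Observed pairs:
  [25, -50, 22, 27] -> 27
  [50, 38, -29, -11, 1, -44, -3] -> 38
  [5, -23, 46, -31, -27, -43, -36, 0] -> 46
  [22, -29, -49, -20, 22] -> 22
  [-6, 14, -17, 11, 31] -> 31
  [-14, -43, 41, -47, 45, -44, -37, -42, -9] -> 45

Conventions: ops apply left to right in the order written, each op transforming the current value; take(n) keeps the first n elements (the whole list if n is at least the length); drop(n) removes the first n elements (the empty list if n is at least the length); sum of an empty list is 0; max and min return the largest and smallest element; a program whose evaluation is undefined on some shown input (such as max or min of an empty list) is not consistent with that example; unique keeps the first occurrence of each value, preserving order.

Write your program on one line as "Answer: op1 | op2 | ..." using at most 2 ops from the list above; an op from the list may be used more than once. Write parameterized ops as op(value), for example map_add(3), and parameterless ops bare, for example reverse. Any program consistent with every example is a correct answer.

drop(1) | max

Check, running the answer program on each example:
  [25, -50, 22, 27] -> [-50, 22, 27] -> 27
  [50, 38, -29, -11, 1, -44, -3] -> [38, -29, -11, 1, -44, -3] -> 38
  [5, -23, 46, -31, -27, -43, -36, 0] -> [-23, 46, -31, -27, -43, -36, 0] -> 46
  [22, -29, -49, -20, 22] -> [-29, -49, -20, 22] -> 22
  [-6, 14, -17, 11, 31] -> [14, -17, 11, 31] -> 31
  [-14, -43, 41, -47, 45, -44, -37, -42, -9] -> [-43, 41, -47, 45, -44, -37, -42, -9] -> 45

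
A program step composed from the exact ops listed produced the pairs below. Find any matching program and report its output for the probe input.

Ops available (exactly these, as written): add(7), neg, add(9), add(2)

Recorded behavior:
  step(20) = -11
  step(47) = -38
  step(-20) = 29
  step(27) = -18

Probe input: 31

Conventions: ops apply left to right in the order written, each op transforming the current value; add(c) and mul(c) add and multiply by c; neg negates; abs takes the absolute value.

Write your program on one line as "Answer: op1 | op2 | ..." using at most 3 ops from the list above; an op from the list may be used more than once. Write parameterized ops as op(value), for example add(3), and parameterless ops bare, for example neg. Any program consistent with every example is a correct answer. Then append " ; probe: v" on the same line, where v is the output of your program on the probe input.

neg | add(9) ; probe: -22

Check, running the answer program on each example:
  20 -> -20 -> -11
  47 -> -47 -> -38
  -20 -> 20 -> 29
  27 -> -27 -> -18
  probe: 31 -> -31 -> -22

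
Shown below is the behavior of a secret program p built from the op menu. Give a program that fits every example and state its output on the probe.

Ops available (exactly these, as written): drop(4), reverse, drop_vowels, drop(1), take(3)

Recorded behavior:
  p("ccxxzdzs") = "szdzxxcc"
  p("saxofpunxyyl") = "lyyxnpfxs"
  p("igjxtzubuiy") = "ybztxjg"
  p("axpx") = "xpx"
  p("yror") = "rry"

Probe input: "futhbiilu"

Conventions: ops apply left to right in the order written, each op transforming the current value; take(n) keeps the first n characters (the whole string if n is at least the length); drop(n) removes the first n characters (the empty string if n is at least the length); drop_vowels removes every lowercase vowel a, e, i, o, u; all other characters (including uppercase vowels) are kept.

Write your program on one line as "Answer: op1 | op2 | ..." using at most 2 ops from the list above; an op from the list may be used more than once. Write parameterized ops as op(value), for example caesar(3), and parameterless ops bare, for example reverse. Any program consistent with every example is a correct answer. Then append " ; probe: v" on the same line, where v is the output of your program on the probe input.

drop_vowels | reverse ; probe: "lbhtf"

Check, running the answer program on each example:
  "ccxxzdzs" -> "ccxxzdzs" -> "szdzxxcc"
  "saxofpunxyyl" -> "sxfpnxyyl" -> "lyyxnpfxs"
  "igjxtzubuiy" -> "gjxtzby" -> "ybztxjg"
  "axpx" -> "xpx" -> "xpx"
  "yror" -> "yrr" -> "rry"
  probe: "futhbiilu" -> "fthbl" -> "lbhtf"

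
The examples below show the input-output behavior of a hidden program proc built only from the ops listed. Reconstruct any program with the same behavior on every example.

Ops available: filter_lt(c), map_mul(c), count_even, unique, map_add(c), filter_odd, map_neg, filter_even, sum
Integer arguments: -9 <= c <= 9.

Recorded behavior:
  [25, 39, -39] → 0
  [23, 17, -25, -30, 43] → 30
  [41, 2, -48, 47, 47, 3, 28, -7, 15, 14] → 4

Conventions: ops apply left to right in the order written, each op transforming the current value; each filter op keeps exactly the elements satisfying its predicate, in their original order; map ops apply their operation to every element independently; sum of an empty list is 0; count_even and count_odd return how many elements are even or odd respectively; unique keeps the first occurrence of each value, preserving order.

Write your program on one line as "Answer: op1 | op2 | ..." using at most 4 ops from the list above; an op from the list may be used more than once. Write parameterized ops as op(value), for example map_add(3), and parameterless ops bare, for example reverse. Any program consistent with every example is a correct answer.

map_neg | filter_even | sum

Check, running the answer program on each example:
  [25, 39, -39] -> [-25, -39, 39] -> [] -> 0
  [23, 17, -25, -30, 43] -> [-23, -17, 25, 30, -43] -> [30] -> 30
  [41, 2, -48, 47, 47, 3, 28, -7, 15, 14] -> [-41, -2, 48, -47, -47, -3, -28, 7, -15, -14] -> [-2, 48, -28, -14] -> 4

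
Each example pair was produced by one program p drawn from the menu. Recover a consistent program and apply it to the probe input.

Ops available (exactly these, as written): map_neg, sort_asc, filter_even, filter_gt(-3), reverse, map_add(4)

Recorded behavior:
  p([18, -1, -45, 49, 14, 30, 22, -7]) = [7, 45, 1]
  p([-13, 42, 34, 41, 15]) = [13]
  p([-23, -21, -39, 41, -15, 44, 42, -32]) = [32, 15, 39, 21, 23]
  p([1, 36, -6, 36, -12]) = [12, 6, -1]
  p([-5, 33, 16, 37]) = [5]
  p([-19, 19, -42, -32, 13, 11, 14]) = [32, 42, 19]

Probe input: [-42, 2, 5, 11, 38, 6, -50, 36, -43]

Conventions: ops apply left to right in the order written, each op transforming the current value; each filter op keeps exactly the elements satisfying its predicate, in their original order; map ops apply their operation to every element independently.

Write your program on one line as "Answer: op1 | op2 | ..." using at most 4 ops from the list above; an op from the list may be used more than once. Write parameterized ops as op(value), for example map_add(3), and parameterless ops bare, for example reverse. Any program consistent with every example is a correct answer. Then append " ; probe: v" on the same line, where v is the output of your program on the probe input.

map_neg | reverse | filter_gt(-3) ; probe: [43, 50, -2, 42]

Check, running the answer program on each example:
  [18, -1, -45, 49, 14, 30, 22, -7] -> [-18, 1, 45, -49, -14, -30, -22, 7] -> [7, -22, -30, -14, -49, 45, 1, -18] -> [7, 45, 1]
  [-13, 42, 34, 41, 15] -> [13, -42, -34, -41, -15] -> [-15, -41, -34, -42, 13] -> [13]
  [-23, -21, -39, 41, -15, 44, 42, -32] -> [23, 21, 39, -41, 15, -44, -42, 32] -> [32, -42, -44, 15, -41, 39, 21, 23] -> [32, 15, 39, 21, 23]
  [1, 36, -6, 36, -12] -> [-1, -36, 6, -36, 12] -> [12, -36, 6, -36, -1] -> [12, 6, -1]
  [-5, 33, 16, 37] -> [5, -33, -16, -37] -> [-37, -16, -33, 5] -> [5]
  [-19, 19, -42, -32, 13, 11, 14] -> [19, -19, 42, 32, -13, -11, -14] -> [-14, -11, -13, 32, 42, -19, 19] -> [32, 42, 19]
  probe: [-42, 2, 5, 11, 38, 6, -50, 36, -43] -> [42, -2, -5, -11, -38, -6, 50, -36, 43] -> [43, -36, 50, -6, -38, -11, -5, -2, 42] -> [43, 50, -2, 42]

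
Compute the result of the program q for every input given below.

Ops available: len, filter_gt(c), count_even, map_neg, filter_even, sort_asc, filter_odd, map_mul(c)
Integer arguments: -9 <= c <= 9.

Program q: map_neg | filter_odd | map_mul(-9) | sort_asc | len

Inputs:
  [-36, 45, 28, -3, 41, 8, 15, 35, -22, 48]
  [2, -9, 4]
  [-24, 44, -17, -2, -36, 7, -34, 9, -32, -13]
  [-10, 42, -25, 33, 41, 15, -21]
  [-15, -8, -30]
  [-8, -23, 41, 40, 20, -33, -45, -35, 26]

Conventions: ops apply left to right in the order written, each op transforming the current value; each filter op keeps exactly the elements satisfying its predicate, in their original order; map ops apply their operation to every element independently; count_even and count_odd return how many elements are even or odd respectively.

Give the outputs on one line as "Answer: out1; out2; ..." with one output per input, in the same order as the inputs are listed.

5; 1; 4; 5; 1; 5

Execution, op by op:
  [-36, 45, 28, -3, 41, 8, 15, 35, -22, 48] -> [36, -45, -28, 3, -41, -8, -15, -35, 22, -48] -> [-45, 3, -41, -15, -35] -> [405, -27, 369, 135, 315] -> [-27, 135, 315, 369, 405] -> 5
  [2, -9, 4] -> [-2, 9, -4] -> [9] -> [-81] -> [-81] -> 1
  [-24, 44, -17, -2, -36, 7, -34, 9, -32, -13] -> [24, -44, 17, 2, 36, -7, 34, -9, 32, 13] -> [17, -7, -9, 13] -> [-153, 63, 81, -117] -> [-153, -117, 63, 81] -> 4
  [-10, 42, -25, 33, 41, 15, -21] -> [10, -42, 25, -33, -41, -15, 21] -> [25, -33, -41, -15, 21] -> [-225, 297, 369, 135, -189] -> [-225, -189, 135, 297, 369] -> 5
  [-15, -8, -30] -> [15, 8, 30] -> [15] -> [-135] -> [-135] -> 1
  [-8, -23, 41, 40, 20, -33, -45, -35, 26] -> [8, 23, -41, -40, -20, 33, 45, 35, -26] -> [23, -41, 33, 45, 35] -> [-207, 369, -297, -405, -315] -> [-405, -315, -297, -207, 369] -> 5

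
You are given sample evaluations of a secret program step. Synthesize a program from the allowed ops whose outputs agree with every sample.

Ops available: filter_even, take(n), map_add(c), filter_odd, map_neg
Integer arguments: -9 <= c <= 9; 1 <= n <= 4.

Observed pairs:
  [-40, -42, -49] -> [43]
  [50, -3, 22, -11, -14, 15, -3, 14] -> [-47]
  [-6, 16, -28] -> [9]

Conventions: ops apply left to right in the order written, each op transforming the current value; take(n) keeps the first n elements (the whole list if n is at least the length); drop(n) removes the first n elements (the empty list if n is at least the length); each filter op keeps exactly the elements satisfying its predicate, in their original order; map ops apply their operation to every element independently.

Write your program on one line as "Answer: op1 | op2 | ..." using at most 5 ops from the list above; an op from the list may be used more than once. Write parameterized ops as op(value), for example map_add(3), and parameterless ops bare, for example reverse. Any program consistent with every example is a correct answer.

filter_even | map_add(-3) | map_neg | take(1)

Check, running the answer program on each example:
  [-40, -42, -49] -> [-40, -42] -> [-43, -45] -> [43, 45] -> [43]
  [50, -3, 22, -11, -14, 15, -3, 14] -> [50, 22, -14, 14] -> [47, 19, -17, 11] -> [-47, -19, 17, -11] -> [-47]
  [-6, 16, -28] -> [-6, 16, -28] -> [-9, 13, -31] -> [9, -13, 31] -> [9]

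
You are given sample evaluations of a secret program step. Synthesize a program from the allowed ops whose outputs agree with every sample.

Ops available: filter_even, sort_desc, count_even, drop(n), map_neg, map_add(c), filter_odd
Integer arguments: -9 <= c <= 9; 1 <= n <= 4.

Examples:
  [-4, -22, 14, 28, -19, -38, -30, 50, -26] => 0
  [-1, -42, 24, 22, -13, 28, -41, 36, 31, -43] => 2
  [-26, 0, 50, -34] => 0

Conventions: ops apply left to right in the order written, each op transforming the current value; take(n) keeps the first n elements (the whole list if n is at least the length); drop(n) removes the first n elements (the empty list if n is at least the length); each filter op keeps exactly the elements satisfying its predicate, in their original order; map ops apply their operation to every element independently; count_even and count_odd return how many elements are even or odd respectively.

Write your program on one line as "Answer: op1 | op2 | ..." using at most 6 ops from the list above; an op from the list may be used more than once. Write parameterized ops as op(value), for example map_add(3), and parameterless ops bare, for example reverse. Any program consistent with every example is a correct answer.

drop(3) | filter_odd | map_add(9) | drop(2) | count_even

Check, running the answer program on each example:
  [-4, -22, 14, 28, -19, -38, -30, 50, -26] -> [28, -19, -38, -30, 50, -26] -> [-19] -> [-10] -> [] -> 0
  [-1, -42, 24, 22, -13, 28, -41, 36, 31, -43] -> [22, -13, 28, -41, 36, 31, -43] -> [-13, -41, 31, -43] -> [-4, -32, 40, -34] -> [40, -34] -> 2
  [-26, 0, 50, -34] -> [-34] -> [] -> [] -> [] -> 0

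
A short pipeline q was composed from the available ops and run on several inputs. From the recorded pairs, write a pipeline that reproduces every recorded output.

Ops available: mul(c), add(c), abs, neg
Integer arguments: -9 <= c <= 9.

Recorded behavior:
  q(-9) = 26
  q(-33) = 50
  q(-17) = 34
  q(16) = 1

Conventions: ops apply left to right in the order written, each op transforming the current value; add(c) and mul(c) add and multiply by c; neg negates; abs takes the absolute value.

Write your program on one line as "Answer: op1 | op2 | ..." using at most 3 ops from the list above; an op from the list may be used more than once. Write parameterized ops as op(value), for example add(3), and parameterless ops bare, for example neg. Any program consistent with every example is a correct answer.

add(-9) | add(-8) | abs

Check, running the answer program on each example:
  -9 -> -18 -> -26 -> 26
  -33 -> -42 -> -50 -> 50
  -17 -> -26 -> -34 -> 34
  16 -> 7 -> -1 -> 1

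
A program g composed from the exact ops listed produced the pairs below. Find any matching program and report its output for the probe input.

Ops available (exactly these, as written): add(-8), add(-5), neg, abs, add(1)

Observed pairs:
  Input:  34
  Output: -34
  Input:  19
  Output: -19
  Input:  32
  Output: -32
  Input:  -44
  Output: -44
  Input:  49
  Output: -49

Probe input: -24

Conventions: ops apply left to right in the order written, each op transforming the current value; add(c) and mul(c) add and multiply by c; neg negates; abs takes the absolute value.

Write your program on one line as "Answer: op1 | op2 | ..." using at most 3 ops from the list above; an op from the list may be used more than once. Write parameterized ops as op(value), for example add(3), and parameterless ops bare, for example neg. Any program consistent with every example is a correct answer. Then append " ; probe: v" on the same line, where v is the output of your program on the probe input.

abs | neg ; probe: -24

Check, running the answer program on each example:
  34 -> 34 -> -34
  19 -> 19 -> -19
  32 -> 32 -> -32
  -44 -> 44 -> -44
  49 -> 49 -> -49
  probe: -24 -> 24 -> -24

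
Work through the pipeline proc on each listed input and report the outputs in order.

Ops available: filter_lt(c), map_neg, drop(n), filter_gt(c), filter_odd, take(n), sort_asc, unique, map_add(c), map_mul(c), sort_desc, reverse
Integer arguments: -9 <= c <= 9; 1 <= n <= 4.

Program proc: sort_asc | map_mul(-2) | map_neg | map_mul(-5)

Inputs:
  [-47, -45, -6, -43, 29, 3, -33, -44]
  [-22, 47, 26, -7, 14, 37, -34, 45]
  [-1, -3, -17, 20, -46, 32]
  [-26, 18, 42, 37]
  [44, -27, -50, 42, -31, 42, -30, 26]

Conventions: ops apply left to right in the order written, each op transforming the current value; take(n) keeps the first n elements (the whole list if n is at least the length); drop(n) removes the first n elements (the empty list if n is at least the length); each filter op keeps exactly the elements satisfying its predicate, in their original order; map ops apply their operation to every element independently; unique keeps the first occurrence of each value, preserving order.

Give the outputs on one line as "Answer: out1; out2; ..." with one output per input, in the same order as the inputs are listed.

[470, 450, 440, 430, 330, 60, -30, -290]; [340, 220, 70, -140, -260, -370, -450, -470]; [460, 170, 30, 10, -200, -320]; [260, -180, -370, -420]; [500, 310, 300, 270, -260, -420, -420, -440]

Execution, op by op:
  [-47, -45, -6, -43, 29, 3, -33, -44] -> [-47, -45, -44, -43, -33, -6, 3, 29] -> [94, 90, 88, 86, 66, 12, -6, -58] -> [-94, -90, -88, -86, -66, -12, 6, 58] -> [470, 450, 440, 430, 330, 60, -30, -290]
  [-22, 47, 26, -7, 14, 37, -34, 45] -> [-34, -22, -7, 14, 26, 37, 45, 47] -> [68, 44, 14, -28, -52, -74, -90, -94] -> [-68, -44, -14, 28, 52, 74, 90, 94] -> [340, 220, 70, -140, -260, -370, -450, -470]
  [-1, -3, -17, 20, -46, 32] -> [-46, -17, -3, -1, 20, 32] -> [92, 34, 6, 2, -40, -64] -> [-92, -34, -6, -2, 40, 64] -> [460, 170, 30, 10, -200, -320]
  [-26, 18, 42, 37] -> [-26, 18, 37, 42] -> [52, -36, -74, -84] -> [-52, 36, 74, 84] -> [260, -180, -370, -420]
  [44, -27, -50, 42, -31, 42, -30, 26] -> [-50, -31, -30, -27, 26, 42, 42, 44] -> [100, 62, 60, 54, -52, -84, -84, -88] -> [-100, -62, -60, -54, 52, 84, 84, 88] -> [500, 310, 300, 270, -260, -420, -420, -440]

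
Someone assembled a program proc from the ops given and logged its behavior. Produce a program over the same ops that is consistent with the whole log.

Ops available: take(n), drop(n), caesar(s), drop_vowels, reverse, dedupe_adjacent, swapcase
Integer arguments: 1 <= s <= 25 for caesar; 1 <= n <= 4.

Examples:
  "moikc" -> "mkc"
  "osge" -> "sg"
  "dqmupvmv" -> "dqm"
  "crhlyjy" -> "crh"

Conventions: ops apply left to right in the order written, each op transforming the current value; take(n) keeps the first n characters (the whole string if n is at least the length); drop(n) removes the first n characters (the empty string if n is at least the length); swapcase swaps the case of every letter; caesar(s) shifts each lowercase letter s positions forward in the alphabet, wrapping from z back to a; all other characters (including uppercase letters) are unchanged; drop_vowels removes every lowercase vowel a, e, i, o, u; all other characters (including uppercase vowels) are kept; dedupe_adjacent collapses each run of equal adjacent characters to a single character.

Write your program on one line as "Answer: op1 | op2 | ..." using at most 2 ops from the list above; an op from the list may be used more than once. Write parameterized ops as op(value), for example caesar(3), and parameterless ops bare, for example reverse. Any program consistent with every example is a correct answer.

drop_vowels | take(3)

Check, running the answer program on each example:
  "moikc" -> "mkc" -> "mkc"
  "osge" -> "sg" -> "sg"
  "dqmupvmv" -> "dqmpvmv" -> "dqm"
  "crhlyjy" -> "crhlyjy" -> "crh"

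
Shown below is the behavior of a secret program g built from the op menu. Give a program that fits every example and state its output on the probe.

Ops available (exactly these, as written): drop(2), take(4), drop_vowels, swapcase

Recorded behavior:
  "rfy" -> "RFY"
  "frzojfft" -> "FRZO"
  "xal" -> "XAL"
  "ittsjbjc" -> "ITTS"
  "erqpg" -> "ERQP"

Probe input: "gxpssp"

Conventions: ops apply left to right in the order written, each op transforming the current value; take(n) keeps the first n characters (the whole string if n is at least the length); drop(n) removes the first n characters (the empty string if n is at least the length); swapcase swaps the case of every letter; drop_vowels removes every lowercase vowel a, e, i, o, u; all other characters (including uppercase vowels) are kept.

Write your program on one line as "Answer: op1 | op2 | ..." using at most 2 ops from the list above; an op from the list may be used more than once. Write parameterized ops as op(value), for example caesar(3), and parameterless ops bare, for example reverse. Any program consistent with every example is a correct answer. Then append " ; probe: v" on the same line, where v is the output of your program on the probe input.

take(4) | swapcase ; probe: "GXPS"

Check, running the answer program on each example:
  "rfy" -> "rfy" -> "RFY"
  "frzojfft" -> "frzo" -> "FRZO"
  "xal" -> "xal" -> "XAL"
  "ittsjbjc" -> "itts" -> "ITTS"
  "erqpg" -> "erqp" -> "ERQP"
  probe: "gxpssp" -> "gxps" -> "GXPS"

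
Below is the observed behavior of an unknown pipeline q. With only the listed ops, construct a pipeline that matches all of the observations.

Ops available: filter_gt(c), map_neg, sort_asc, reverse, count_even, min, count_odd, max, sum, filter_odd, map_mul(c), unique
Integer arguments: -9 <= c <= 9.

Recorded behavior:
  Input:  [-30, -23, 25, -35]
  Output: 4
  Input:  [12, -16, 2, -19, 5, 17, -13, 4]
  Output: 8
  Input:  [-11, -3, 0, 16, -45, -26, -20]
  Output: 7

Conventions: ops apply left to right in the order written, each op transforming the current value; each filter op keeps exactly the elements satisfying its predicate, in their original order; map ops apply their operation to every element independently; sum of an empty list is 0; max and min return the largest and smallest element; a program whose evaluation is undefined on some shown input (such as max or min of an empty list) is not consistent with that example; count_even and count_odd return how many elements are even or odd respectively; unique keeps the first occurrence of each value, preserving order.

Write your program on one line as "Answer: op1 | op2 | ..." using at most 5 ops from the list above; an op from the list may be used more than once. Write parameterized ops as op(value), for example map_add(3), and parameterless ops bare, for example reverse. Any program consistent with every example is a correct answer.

map_mul(-5) | map_neg | map_mul(-8) | map_mul(-9) | count_even

Check, running the answer program on each example:
  [-30, -23, 25, -35] -> [150, 115, -125, 175] -> [-150, -115, 125, -175] -> [1200, 920, -1000, 1400] -> [-10800, -8280, 9000, -12600] -> 4
  [12, -16, 2, -19, 5, 17, -13, 4] -> [-60, 80, -10, 95, -25, -85, 65, -20] -> [60, -80, 10, -95, 25, 85, -65, 20] -> [-480, 640, -80, 760, -200, -680, 520, -160] -> [4320, -5760, 720, -6840, 1800, 6120, -4680, 1440] -> 8
  [-11, -3, 0, 16, -45, -26, -20] -> [55, 15, 0, -80, 225, 130, 100] -> [-55, -15, 0, 80, -225, -130, -100] -> [440, 120, 0, -640, 1800, 1040, 800] -> [-3960, -1080, 0, 5760, -16200, -9360, -7200] -> 7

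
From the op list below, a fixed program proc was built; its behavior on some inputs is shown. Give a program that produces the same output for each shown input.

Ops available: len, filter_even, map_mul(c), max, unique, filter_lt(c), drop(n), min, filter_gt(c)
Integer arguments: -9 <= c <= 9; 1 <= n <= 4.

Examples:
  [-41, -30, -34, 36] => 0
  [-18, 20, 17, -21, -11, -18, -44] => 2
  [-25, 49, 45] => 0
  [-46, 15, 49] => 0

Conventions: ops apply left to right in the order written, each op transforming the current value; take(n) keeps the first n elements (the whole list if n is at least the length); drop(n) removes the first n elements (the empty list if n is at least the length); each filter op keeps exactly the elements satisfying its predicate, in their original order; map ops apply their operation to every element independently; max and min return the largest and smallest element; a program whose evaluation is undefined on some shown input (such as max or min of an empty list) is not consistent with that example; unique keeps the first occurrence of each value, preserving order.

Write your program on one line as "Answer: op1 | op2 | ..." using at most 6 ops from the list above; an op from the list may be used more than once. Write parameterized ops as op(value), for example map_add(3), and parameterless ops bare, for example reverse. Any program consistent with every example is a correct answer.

map_mul(-3) | drop(3) | filter_gt(-6) | filter_even | len

Check, running the answer program on each example:
  [-41, -30, -34, 36] -> [123, 90, 102, -108] -> [-108] -> [] -> [] -> 0
  [-18, 20, 17, -21, -11, -18, -44] -> [54, -60, -51, 63, 33, 54, 132] -> [63, 33, 54, 132] -> [63, 33, 54, 132] -> [54, 132] -> 2
  [-25, 49, 45] -> [75, -147, -135] -> [] -> [] -> [] -> 0
  [-46, 15, 49] -> [138, -45, -147] -> [] -> [] -> [] -> 0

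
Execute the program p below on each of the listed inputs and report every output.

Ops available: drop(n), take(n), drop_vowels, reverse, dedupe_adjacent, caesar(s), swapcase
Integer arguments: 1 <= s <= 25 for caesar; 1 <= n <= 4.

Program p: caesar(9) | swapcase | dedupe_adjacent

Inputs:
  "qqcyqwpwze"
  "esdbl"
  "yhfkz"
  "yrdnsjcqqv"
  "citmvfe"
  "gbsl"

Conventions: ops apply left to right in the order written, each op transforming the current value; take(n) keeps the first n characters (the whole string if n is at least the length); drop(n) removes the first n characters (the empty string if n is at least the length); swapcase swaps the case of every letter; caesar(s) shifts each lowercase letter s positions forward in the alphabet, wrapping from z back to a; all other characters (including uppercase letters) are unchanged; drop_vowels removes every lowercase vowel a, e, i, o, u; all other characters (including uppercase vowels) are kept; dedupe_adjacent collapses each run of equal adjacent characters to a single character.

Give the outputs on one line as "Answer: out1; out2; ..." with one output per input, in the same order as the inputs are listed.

"ZLHZFYFIN"; "NBMKU"; "HQOTI"; "HAMWBSLZE"; "LRCVEON"; "PKBU"

Execution, op by op:
  "qqcyqwpwze" -> "zzlhzfyfin" -> "ZZLHZFYFIN" -> "ZLHZFYFIN"
  "esdbl" -> "nbmku" -> "NBMKU" -> "NBMKU"
  "yhfkz" -> "hqoti" -> "HQOTI" -> "HQOTI"
  "yrdnsjcqqv" -> "hamwbslzze" -> "HAMWBSLZZE" -> "HAMWBSLZE"
  "citmvfe" -> "lrcveon" -> "LRCVEON" -> "LRCVEON"
  "gbsl" -> "pkbu" -> "PKBU" -> "PKBU"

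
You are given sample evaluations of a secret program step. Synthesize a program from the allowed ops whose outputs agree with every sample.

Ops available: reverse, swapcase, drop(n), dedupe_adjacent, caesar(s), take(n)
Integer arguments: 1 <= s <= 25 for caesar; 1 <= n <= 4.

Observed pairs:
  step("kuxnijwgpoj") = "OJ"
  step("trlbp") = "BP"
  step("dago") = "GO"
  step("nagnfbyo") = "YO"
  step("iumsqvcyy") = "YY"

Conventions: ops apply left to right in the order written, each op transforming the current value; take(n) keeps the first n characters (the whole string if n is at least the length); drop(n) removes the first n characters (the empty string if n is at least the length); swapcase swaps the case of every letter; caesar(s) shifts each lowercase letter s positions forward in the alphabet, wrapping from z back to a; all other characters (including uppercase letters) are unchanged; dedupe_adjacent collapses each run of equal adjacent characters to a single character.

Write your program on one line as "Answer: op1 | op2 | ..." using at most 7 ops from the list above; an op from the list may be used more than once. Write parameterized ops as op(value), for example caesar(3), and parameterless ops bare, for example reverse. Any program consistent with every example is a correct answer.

swapcase | drop(2) | reverse | take(3) | take(2) | reverse

Check, running the answer program on each example:
  "kuxnijwgpoj" -> "KUXNIJWGPOJ" -> "XNIJWGPOJ" -> "JOPGWJINX" -> "JOP" -> "JO" -> "OJ"
  "trlbp" -> "TRLBP" -> "LBP" -> "PBL" -> "PBL" -> "PB" -> "BP"
  "dago" -> "DAGO" -> "GO" -> "OG" -> "OG" -> "OG" -> "GO"
  "nagnfbyo" -> "NAGNFBYO" -> "GNFBYO" -> "OYBFNG" -> "OYB" -> "OY" -> "YO"
  "iumsqvcyy" -> "IUMSQVCYY" -> "MSQVCYY" -> "YYCVQSM" -> "YYC" -> "YY" -> "YY"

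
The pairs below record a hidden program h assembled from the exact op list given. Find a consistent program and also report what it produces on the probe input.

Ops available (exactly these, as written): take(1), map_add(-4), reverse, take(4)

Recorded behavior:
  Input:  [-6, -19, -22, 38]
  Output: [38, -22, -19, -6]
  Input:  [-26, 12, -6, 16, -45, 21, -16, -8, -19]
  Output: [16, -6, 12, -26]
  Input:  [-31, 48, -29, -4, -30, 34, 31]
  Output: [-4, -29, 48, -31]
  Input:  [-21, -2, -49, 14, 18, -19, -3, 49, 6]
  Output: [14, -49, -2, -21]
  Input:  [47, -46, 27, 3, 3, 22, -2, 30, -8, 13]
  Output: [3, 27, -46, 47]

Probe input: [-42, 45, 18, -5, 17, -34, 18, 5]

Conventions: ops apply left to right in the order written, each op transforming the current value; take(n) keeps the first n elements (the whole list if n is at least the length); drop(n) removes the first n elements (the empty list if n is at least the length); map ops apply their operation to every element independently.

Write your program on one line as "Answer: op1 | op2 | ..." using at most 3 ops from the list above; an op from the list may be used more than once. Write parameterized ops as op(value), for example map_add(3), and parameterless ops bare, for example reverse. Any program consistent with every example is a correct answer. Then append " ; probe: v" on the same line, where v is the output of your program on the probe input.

take(4) | reverse ; probe: [-5, 18, 45, -42]

Check, running the answer program on each example:
  [-6, -19, -22, 38] -> [-6, -19, -22, 38] -> [38, -22, -19, -6]
  [-26, 12, -6, 16, -45, 21, -16, -8, -19] -> [-26, 12, -6, 16] -> [16, -6, 12, -26]
  [-31, 48, -29, -4, -30, 34, 31] -> [-31, 48, -29, -4] -> [-4, -29, 48, -31]
  [-21, -2, -49, 14, 18, -19, -3, 49, 6] -> [-21, -2, -49, 14] -> [14, -49, -2, -21]
  [47, -46, 27, 3, 3, 22, -2, 30, -8, 13] -> [47, -46, 27, 3] -> [3, 27, -46, 47]
  probe: [-42, 45, 18, -5, 17, -34, 18, 5] -> [-42, 45, 18, -5] -> [-5, 18, 45, -42]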